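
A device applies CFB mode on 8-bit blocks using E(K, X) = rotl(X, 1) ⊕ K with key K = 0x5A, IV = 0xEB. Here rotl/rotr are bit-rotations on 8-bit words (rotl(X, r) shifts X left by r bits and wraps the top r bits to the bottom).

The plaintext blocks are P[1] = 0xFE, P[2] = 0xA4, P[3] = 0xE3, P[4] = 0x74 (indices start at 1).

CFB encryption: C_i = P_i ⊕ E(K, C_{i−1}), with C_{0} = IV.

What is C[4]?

C[4] = 0x3D

C[1]: E(K, 0xEB) = 0x8D; 0xFE ⊕ 0x8D = 0x73.
C[2]: E(K, 0x73) = 0xBC; 0xA4 ⊕ 0xBC = 0x18.
C[3]: E(K, 0x18) = 0x6A; 0xE3 ⊕ 0x6A = 0x89.
C[4]: E(K, 0x89) = 0x49; 0x74 ⊕ 0x49 = 0x3D.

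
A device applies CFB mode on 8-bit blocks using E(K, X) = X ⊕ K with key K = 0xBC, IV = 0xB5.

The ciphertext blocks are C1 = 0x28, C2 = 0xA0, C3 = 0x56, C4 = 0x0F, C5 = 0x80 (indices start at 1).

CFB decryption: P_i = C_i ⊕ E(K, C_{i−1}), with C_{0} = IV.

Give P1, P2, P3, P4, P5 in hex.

P1 = 0x21, P2 = 0x34, P3 = 0x4A, P4 = 0xE5, P5 = 0x33

P1: E(K, 0xB5) = 0x09; 0x28 ⊕ 0x09 = 0x21.
P2: E(K, 0x28) = 0x94; 0xA0 ⊕ 0x94 = 0x34.
P3: E(K, 0xA0) = 0x1C; 0x56 ⊕ 0x1C = 0x4A.
P4: E(K, 0x56) = 0xEA; 0x0F ⊕ 0xEA = 0xE5.
P5: E(K, 0x0F) = 0xB3; 0x80 ⊕ 0xB3 = 0x33.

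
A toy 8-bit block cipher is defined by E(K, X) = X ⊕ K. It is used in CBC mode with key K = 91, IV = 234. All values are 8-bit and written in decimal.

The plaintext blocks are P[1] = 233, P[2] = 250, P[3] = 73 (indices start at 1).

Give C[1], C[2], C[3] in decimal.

CBC encryption: C_i = E(K, P_i ⊕ C_{i−1}), with C_{0} = IV.
C[1]: P[1] ⊕ 234 = 3; E(K, 3) = 88.
C[2]: P[2] ⊕ 88 = 162; E(K, 162) = 249.
C[3]: P[3] ⊕ 249 = 176; E(K, 176) = 235.

C[1] = 88, C[2] = 249, C[3] = 235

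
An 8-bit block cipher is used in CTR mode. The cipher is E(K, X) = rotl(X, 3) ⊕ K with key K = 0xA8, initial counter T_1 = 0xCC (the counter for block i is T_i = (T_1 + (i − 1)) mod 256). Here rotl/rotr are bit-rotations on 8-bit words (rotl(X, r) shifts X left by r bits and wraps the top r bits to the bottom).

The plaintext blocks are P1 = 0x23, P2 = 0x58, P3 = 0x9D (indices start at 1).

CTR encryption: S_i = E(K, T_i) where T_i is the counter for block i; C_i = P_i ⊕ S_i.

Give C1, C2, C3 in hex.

C1: T = 0xCC, S = E(K, T) = 0xCE; 0x23 ⊕ 0xCE = 0xED.
C2: T = 0xCD, S = E(K, T) = 0xC6; 0x58 ⊕ 0xC6 = 0x9E.
C3: T = 0xCE, S = E(K, T) = 0xDE; 0x9D ⊕ 0xDE = 0x43.

C1 = 0xED, C2 = 0x9E, C3 = 0x43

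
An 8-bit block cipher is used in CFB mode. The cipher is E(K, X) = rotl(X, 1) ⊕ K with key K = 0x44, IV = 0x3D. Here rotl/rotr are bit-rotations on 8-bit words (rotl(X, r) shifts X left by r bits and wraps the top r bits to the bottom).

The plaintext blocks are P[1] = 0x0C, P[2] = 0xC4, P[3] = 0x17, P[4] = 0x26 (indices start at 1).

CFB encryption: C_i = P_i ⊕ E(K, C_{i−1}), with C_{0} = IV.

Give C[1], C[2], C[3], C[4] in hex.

C[1] = 0x32, C[2] = 0xE4, C[3] = 0x9A, C[4] = 0x57

C[1]: E(K, 0x3D) = 0x3E; 0x0C ⊕ 0x3E = 0x32.
C[2]: E(K, 0x32) = 0x20; 0xC4 ⊕ 0x20 = 0xE4.
C[3]: E(K, 0xE4) = 0x8D; 0x17 ⊕ 0x8D = 0x9A.
C[4]: E(K, 0x9A) = 0x71; 0x26 ⊕ 0x71 = 0x57.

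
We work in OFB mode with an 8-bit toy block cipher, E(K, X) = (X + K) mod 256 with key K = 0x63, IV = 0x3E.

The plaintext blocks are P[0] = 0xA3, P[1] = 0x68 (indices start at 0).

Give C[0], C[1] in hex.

OFB encryption: S_i = E(K, S_{i−1}) with S_{−1} = IV; C_i = P_i ⊕ S_i.
C[0]: S = E(K, 0x3E) = 0xA1; 0xA3 ⊕ 0xA1 = 0x02.
C[1]: S = E(K, 0xA1) = 0x04; 0x68 ⊕ 0x04 = 0x6C.

C[0] = 0x02, C[1] = 0x6C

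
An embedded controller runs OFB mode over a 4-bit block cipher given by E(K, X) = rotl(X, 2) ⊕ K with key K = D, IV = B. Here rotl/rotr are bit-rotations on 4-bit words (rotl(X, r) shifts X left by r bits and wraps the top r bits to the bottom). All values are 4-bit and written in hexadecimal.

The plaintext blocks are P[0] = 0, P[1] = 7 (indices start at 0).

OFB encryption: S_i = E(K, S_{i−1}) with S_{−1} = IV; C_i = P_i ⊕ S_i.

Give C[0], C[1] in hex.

C[0] = 3, C[1] = 6

C[0]: S = E(K, B) = 3; 0 ⊕ 3 = 3.
C[1]: S = E(K, 3) = 1; 7 ⊕ 1 = 6.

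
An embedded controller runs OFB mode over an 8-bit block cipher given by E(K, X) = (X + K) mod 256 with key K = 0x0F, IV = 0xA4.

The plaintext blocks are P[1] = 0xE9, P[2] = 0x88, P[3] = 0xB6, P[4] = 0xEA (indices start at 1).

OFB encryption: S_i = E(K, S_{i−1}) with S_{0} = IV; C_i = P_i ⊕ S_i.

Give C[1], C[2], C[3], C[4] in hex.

C[1] = 0x5A, C[2] = 0x4A, C[3] = 0x67, C[4] = 0x0A

C[1]: S = E(K, 0xA4) = 0xB3; 0xE9 ⊕ 0xB3 = 0x5A.
C[2]: S = E(K, 0xB3) = 0xC2; 0x88 ⊕ 0xC2 = 0x4A.
C[3]: S = E(K, 0xC2) = 0xD1; 0xB6 ⊕ 0xD1 = 0x67.
C[4]: S = E(K, 0xD1) = 0xE0; 0xEA ⊕ 0xE0 = 0x0A.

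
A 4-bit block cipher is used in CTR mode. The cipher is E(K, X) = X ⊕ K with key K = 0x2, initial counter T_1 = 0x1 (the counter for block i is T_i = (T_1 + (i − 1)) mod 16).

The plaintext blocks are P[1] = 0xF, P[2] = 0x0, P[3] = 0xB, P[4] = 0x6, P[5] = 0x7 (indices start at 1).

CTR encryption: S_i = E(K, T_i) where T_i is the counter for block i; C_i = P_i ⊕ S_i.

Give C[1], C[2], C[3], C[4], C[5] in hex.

C[1] = 0xC, C[2] = 0x0, C[3] = 0xA, C[4] = 0x0, C[5] = 0x0

C[1]: T = 0x1, S = E(K, T) = 0x3; 0xF ⊕ 0x3 = 0xC.
C[2]: T = 0x2, S = E(K, T) = 0x0; 0x0 ⊕ 0x0 = 0x0.
C[3]: T = 0x3, S = E(K, T) = 0x1; 0xB ⊕ 0x1 = 0xA.
C[4]: T = 0x4, S = E(K, T) = 0x6; 0x6 ⊕ 0x6 = 0x0.
C[5]: T = 0x5, S = E(K, T) = 0x7; 0x7 ⊕ 0x7 = 0x0.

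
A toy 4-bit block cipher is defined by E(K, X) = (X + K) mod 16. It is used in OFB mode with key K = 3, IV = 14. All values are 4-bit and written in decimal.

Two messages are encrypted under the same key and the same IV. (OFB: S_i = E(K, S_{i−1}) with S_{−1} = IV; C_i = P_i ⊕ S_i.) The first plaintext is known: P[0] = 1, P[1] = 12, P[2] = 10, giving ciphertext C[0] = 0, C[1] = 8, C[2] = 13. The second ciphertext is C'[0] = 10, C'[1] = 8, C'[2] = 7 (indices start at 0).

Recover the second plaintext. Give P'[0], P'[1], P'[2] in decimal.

P'[0] = 11, P'[1] = 12, P'[2] = 0

In OFB with a reused IV, both messages share the same keystream S_i, so C_i ⊕ C'_i = P_i ⊕ P'_i and thus P'_i = P_i ⊕ C_i ⊕ C'_i.
P'[0]: 1 ⊕ 0 ⊕ 10 = 11.
P'[1]: 12 ⊕ 8 ⊕ 8 = 12.
P'[2]: 10 ⊕ 13 ⊕ 7 = 0.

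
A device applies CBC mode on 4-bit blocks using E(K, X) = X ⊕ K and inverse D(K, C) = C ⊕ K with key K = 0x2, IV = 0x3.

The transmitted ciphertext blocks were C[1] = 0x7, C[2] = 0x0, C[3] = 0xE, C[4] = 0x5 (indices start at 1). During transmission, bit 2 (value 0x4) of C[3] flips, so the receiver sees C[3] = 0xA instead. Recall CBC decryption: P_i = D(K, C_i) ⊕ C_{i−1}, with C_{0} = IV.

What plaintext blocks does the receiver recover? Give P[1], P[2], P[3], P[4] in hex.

P[1] = 0x6, P[2] = 0x5, P[3] = 0x8, P[4] = 0xD

Only C[3] changed, to 0xA. In CBC, a change in C_i garbles P_i and flips the same bit in P_{i+1}. Decrypting the received ciphertext:
P[1]: D(K, 0x7) = 0x5; 0x5 ⊕ 0x3 = 0x6.
P[2]: D(K, 0x0) = 0x2; 0x2 ⊕ 0x7 = 0x5.
P[3]: D(K, 0xA) = 0x8; 0x8 ⊕ 0x0 = 0x8.
P[4]: D(K, 0x5) = 0x7; 0x7 ⊕ 0xA = 0xD.
Blocks that differ from the original plaintext: P[3], P[4].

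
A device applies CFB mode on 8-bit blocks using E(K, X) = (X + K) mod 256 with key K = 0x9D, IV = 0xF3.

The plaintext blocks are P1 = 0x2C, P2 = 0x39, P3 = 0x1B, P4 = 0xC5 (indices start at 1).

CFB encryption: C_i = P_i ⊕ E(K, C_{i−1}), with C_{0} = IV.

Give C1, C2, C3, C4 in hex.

C1 = 0xBC, C2 = 0x60, C3 = 0xE6, C4 = 0x46

C1: E(K, 0xF3) = 0x90; 0x2C ⊕ 0x90 = 0xBC.
C2: E(K, 0xBC) = 0x59; 0x39 ⊕ 0x59 = 0x60.
C3: E(K, 0x60) = 0xFD; 0x1B ⊕ 0xFD = 0xE6.
C4: E(K, 0xE6) = 0x83; 0xC5 ⊕ 0x83 = 0x46.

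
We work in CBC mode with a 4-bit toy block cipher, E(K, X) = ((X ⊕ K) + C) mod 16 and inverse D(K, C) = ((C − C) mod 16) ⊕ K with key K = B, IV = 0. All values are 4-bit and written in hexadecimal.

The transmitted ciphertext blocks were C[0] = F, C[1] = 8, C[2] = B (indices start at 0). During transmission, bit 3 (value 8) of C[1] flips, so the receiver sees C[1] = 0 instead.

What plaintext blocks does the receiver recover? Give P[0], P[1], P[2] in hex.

P[0] = 8, P[1] = 0, P[2] = 4

CBC decryption: P_i = D(K, C_i) ⊕ C_{i−1}, with C_{−1} = IV.
Only C[1] changed, to 0. In CBC, a change in C_i garbles P_i and flips the same bit in P_{i+1}. Decrypting the received ciphertext:
P[0]: D(K, F) = 8; 8 ⊕ 0 = 8.
P[1]: D(K, 0) = F; F ⊕ F = 0.
P[2]: D(K, B) = 4; 4 ⊕ 0 = 4.
Blocks that differ from the original plaintext: P[1], P[2].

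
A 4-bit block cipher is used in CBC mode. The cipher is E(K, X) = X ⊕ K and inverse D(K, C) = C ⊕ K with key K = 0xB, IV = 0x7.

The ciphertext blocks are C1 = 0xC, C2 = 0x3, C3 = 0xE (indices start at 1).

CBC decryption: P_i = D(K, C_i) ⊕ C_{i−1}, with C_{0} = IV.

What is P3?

P3 = 0x6

P3: D(K, 0xE) = 0x5; 0x5 ⊕ 0x3 = 0x6.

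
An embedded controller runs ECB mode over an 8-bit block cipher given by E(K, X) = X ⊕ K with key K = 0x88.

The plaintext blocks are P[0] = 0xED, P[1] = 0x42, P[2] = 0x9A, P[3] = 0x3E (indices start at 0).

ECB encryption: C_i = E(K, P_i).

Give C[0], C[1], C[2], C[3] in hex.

C[0] = 0x65, C[1] = 0xCA, C[2] = 0x12, C[3] = 0xB6

C[0]: E(K, 0xED) = 0x65.
C[1]: E(K, 0x42) = 0xCA.
C[2]: E(K, 0x9A) = 0x12.
C[3]: E(K, 0x3E) = 0xB6.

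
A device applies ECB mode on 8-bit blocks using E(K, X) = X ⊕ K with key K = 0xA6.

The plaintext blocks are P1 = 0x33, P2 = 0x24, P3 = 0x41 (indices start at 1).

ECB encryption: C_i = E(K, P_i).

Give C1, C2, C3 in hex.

C1: E(K, 0x33) = 0x95.
C2: E(K, 0x24) = 0x82.
C3: E(K, 0x41) = 0xE7.

C1 = 0x95, C2 = 0x82, C3 = 0xE7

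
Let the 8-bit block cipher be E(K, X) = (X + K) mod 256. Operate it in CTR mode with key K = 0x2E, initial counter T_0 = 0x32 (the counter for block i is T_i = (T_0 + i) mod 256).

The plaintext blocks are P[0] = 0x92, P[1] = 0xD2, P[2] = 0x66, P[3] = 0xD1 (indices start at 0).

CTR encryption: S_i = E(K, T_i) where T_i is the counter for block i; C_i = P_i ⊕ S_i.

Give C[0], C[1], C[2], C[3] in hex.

C[0] = 0xF2, C[1] = 0xB3, C[2] = 0x04, C[3] = 0xB2

C[0]: T = 0x32, S = E(K, T) = 0x60; 0x92 ⊕ 0x60 = 0xF2.
C[1]: T = 0x33, S = E(K, T) = 0x61; 0xD2 ⊕ 0x61 = 0xB3.
C[2]: T = 0x34, S = E(K, T) = 0x62; 0x66 ⊕ 0x62 = 0x04.
C[3]: T = 0x35, S = E(K, T) = 0x63; 0xD1 ⊕ 0x63 = 0xB2.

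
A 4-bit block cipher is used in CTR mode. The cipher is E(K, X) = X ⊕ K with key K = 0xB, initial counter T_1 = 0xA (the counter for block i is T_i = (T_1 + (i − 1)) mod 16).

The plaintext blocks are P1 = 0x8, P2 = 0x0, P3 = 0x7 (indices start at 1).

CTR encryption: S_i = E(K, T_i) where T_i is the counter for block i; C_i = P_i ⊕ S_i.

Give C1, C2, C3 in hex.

C1: T = 0xA, S = E(K, T) = 0x1; 0x8 ⊕ 0x1 = 0x9.
C2: T = 0xB, S = E(K, T) = 0x0; 0x0 ⊕ 0x0 = 0x0.
C3: T = 0xC, S = E(K, T) = 0x7; 0x7 ⊕ 0x7 = 0x0.

C1 = 0x9, C2 = 0x0, C3 = 0x0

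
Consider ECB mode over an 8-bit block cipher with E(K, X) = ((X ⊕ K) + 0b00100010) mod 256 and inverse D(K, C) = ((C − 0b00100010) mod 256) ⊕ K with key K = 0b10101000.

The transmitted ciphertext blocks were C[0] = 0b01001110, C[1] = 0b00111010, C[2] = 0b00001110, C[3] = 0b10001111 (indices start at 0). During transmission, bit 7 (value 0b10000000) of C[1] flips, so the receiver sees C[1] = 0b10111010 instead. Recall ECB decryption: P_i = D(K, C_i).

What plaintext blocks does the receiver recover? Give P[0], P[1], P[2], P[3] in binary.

P[0] = 0b10000100, P[1] = 0b00110000, P[2] = 0b01000100, P[3] = 0b11000101

Only C[1] changed, to 0b10111010. In ECB, a change in C_i affects only P_i. Decrypting the received ciphertext:
P[0]: D(K, 0b01001110) = 0b10000100.
P[1]: D(K, 0b10111010) = 0b00110000.
P[2]: D(K, 0b00001110) = 0b01000100.
P[3]: D(K, 0b10001111) = 0b11000101.
Blocks that differ from the original plaintext: P[1].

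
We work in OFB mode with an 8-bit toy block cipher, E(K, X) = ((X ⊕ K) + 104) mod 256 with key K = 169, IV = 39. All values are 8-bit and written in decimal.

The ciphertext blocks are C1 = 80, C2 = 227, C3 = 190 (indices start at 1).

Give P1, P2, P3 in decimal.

OFB decryption: S_i = E(K, S_{i−1}) with S_{0} = IV; P_i = C_i ⊕ S_i.
P1: S = E(K, 39) = 246; 80 ⊕ 246 = 166.
P2: S = E(K, 246) = 199; 227 ⊕ 199 = 36.
P3: S = E(K, 199) = 214; 190 ⊕ 214 = 104.

P1 = 166, P2 = 36, P3 = 104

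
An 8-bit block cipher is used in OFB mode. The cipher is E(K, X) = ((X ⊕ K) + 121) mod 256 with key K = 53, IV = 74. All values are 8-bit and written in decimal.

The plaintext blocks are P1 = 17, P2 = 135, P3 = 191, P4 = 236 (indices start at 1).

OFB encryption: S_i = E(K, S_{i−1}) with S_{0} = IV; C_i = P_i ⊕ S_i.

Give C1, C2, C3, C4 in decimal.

C1 = 233, C2 = 193, C3 = 83, C4 = 190

C1: S = E(K, 74) = 248; 17 ⊕ 248 = 233.
C2: S = E(K, 248) = 70; 135 ⊕ 70 = 193.
C3: S = E(K, 70) = 236; 191 ⊕ 236 = 83.
C4: S = E(K, 236) = 82; 236 ⊕ 82 = 190.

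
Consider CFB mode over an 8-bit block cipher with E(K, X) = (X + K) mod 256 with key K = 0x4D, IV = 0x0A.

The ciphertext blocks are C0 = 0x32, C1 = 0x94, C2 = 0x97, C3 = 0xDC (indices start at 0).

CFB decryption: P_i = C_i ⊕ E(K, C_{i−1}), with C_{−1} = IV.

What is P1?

P1: E(K, 0x32) = 0x7F; 0x94 ⊕ 0x7F = 0xEB.

P1 = 0xEB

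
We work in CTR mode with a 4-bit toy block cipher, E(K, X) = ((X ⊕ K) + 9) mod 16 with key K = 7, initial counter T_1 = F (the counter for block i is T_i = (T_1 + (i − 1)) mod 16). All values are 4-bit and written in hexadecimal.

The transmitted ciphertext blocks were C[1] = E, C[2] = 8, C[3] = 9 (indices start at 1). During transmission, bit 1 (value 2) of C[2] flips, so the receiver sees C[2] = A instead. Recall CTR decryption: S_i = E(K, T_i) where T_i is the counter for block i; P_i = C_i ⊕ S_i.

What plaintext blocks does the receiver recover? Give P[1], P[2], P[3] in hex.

Only C[2] changed, to A. In CTR, a change in C_i flips the same bit in P_i only; the keystream is unaffected. Decrypting the received ciphertext:
P[1]: T = F, S = E(K, T) = 1; E ⊕ 1 = F.
P[2]: T = 0, S = E(K, T) = 0; A ⊕ 0 = A.
P[3]: T = 1, S = E(K, T) = F; 9 ⊕ F = 6.
Blocks that differ from the original plaintext: P[2].

P[1] = F, P[2] = A, P[3] = 6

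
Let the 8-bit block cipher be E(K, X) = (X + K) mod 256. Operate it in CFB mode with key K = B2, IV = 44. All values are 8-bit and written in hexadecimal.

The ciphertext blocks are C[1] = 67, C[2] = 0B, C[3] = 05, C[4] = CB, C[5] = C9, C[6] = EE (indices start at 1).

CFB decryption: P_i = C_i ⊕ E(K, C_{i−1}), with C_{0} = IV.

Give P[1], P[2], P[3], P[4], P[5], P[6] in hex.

P[1]: E(K, 44) = F6; 67 ⊕ F6 = 91.
P[2]: E(K, 67) = 19; 0B ⊕ 19 = 12.
P[3]: E(K, 0B) = BD; 05 ⊕ BD = B8.
P[4]: E(K, 05) = B7; CB ⊕ B7 = 7C.
P[5]: E(K, CB) = 7D; C9 ⊕ 7D = B4.
P[6]: E(K, C9) = 7B; EE ⊕ 7B = 95.

P[1] = 91, P[2] = 12, P[3] = B8, P[4] = 7C, P[5] = B4, P[6] = 95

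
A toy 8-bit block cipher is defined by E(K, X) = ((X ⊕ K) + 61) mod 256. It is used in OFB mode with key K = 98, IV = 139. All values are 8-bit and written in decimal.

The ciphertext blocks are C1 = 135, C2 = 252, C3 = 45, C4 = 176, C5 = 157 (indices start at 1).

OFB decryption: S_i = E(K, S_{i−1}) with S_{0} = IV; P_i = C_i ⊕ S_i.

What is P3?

P1: S = E(K, 139) = 38; 135 ⊕ 38 = 161.
P2: S = E(K, 38) = 129; 252 ⊕ 129 = 125.
P3: S = E(K, 129) = 32; 45 ⊕ 32 = 13.

P3 = 13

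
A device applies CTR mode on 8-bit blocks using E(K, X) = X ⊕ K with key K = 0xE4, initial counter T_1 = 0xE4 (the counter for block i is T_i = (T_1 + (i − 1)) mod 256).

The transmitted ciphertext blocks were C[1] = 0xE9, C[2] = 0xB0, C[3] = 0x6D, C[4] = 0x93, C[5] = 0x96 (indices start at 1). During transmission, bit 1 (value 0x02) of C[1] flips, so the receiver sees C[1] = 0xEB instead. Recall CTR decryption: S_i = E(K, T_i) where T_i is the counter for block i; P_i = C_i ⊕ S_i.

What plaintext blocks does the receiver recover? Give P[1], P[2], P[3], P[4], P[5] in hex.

Only C[1] changed, to 0xEB. In CTR, a change in C_i flips the same bit in P_i only; the keystream is unaffected. Decrypting the received ciphertext:
P[1]: T = 0xE4, S = E(K, T) = 0x00; 0xEB ⊕ 0x00 = 0xEB.
P[2]: T = 0xE5, S = E(K, T) = 0x01; 0xB0 ⊕ 0x01 = 0xB1.
P[3]: T = 0xE6, S = E(K, T) = 0x02; 0x6D ⊕ 0x02 = 0x6F.
P[4]: T = 0xE7, S = E(K, T) = 0x03; 0x93 ⊕ 0x03 = 0x90.
P[5]: T = 0xE8, S = E(K, T) = 0x0C; 0x96 ⊕ 0x0C = 0x9A.
Blocks that differ from the original plaintext: P[1].

P[1] = 0xEB, P[2] = 0xB1, P[3] = 0x6F, P[4] = 0x90, P[5] = 0x9A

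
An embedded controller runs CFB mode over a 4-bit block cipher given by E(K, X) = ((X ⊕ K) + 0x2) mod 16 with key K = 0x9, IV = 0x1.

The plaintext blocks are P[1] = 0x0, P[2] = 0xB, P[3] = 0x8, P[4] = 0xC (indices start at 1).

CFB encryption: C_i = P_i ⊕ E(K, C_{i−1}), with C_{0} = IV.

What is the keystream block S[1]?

0xA

C[1]: E(K, 0x1) = 0xA; 0x0 ⊕ 0xA = 0xA.
So S[1] = 0xA.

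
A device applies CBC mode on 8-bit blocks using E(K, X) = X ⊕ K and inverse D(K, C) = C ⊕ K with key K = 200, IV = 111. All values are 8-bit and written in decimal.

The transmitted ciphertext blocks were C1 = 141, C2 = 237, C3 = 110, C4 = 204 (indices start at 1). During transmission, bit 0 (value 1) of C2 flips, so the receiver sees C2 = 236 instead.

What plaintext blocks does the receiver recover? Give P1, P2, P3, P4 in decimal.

P1 = 42, P2 = 169, P3 = 74, P4 = 106

CBC decryption: P_i = D(K, C_i) ⊕ C_{i−1}, with C_{0} = IV.
Only C2 changed, to 236. In CBC, a change in C_i garbles P_i and flips the same bit in P_{i+1}. Decrypting the received ciphertext:
P1: D(K, 141) = 69; 69 ⊕ 111 = 42.
P2: D(K, 236) = 36; 36 ⊕ 141 = 169.
P3: D(K, 110) = 166; 166 ⊕ 236 = 74.
P4: D(K, 204) = 4; 4 ⊕ 110 = 106.
Blocks that differ from the original plaintext: P2, P3.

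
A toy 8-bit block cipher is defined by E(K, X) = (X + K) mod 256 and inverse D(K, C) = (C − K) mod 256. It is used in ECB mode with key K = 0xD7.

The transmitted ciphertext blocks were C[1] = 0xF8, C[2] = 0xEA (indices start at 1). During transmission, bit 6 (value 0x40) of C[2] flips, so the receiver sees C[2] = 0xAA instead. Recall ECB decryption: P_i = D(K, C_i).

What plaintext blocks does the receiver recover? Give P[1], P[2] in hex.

Only C[2] changed, to 0xAA. In ECB, a change in C_i affects only P_i. Decrypting the received ciphertext:
P[1]: D(K, 0xF8) = 0x21.
P[2]: D(K, 0xAA) = 0xD3.
Blocks that differ from the original plaintext: P[2].

P[1] = 0x21, P[2] = 0xD3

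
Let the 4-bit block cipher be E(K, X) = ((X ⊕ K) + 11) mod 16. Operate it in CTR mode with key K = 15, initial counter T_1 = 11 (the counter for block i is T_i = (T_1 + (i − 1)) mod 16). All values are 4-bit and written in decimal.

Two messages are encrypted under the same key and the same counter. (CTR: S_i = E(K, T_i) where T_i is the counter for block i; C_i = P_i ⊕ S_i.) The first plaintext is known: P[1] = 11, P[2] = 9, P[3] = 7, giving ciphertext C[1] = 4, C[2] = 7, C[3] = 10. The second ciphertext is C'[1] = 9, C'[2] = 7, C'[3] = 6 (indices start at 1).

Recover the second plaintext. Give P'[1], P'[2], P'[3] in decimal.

P'[1] = 6, P'[2] = 9, P'[3] = 11

In CTR with a reused counter, both messages share the same keystream S_i, so C_i ⊕ C'_i = P_i ⊕ P'_i and thus P'_i = P_i ⊕ C_i ⊕ C'_i.
P'[1]: 11 ⊕ 4 ⊕ 9 = 6.
P'[2]: 9 ⊕ 7 ⊕ 7 = 9.
P'[3]: 7 ⊕ 10 ⊕ 6 = 11.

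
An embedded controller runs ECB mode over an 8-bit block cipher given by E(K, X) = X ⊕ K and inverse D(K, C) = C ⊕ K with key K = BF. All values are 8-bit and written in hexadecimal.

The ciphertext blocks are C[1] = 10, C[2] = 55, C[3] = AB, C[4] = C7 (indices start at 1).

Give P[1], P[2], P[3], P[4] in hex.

ECB decryption: P_i = D(K, C_i).
P[1]: D(K, 10) = AF.
P[2]: D(K, 55) = EA.
P[3]: D(K, AB) = 14.
P[4]: D(K, C7) = 78.

P[1] = AF, P[2] = EA, P[3] = 14, P[4] = 78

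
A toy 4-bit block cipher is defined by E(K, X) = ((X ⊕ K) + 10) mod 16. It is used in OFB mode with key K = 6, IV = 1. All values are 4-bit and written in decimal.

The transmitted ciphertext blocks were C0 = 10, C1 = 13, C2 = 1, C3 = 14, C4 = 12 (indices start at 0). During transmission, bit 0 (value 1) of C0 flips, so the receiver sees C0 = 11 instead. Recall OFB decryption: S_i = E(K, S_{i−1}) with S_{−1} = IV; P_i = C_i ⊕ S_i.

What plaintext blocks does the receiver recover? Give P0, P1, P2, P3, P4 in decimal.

Only C0 changed, to 11. In OFB, a change in C_i flips the same bit in P_i only; the keystream is unaffected. Decrypting the received ciphertext:
P0: S = E(K, 1) = 1; 11 ⊕ 1 = 10.
P1: S = E(K, 1) = 1; 13 ⊕ 1 = 12.
P2: S = E(K, 1) = 1; 1 ⊕ 1 = 0.
P3: S = E(K, 1) = 1; 14 ⊕ 1 = 15.
P4: S = E(K, 1) = 1; 12 ⊕ 1 = 13.
Blocks that differ from the original plaintext: P0.

P0 = 10, P1 = 12, P2 = 0, P3 = 15, P4 = 13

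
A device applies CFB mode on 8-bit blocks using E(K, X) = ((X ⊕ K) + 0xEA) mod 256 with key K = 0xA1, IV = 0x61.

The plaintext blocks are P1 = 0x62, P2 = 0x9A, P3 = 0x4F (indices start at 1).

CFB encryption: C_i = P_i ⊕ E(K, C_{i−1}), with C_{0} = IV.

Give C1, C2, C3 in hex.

C1 = 0xC8, C2 = 0xC9, C3 = 0x1D

C1: E(K, 0x61) = 0xAA; 0x62 ⊕ 0xAA = 0xC8.
C2: E(K, 0xC8) = 0x53; 0x9A ⊕ 0x53 = 0xC9.
C3: E(K, 0xC9) = 0x52; 0x4F ⊕ 0x52 = 0x1D.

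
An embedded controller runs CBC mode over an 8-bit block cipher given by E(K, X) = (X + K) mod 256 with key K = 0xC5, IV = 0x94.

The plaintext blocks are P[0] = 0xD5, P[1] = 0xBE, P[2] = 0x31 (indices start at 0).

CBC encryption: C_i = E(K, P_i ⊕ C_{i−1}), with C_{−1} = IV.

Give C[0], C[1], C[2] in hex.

C[0]: P[0] ⊕ 0x94 = 0x41; E(K, 0x41) = 0x06.
C[1]: P[1] ⊕ 0x06 = 0xB8; E(K, 0xB8) = 0x7D.
C[2]: P[2] ⊕ 0x7D = 0x4C; E(K, 0x4C) = 0x11.

C[0] = 0x06, C[1] = 0x7D, C[2] = 0x11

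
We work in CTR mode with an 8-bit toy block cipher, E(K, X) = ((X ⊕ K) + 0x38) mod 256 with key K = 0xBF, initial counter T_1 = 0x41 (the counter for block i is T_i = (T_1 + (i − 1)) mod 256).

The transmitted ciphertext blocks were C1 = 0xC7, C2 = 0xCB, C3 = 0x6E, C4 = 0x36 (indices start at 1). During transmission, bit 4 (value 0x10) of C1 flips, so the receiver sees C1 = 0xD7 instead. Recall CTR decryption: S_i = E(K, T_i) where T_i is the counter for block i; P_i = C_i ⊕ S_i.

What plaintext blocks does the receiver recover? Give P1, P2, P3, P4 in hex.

P1 = 0xE1, P2 = 0xFE, P3 = 0x5A, P4 = 0x05

Only C1 changed, to 0xD7. In CTR, a change in C_i flips the same bit in P_i only; the keystream is unaffected. Decrypting the received ciphertext:
P1: T = 0x41, S = E(K, T) = 0x36; 0xD7 ⊕ 0x36 = 0xE1.
P2: T = 0x42, S = E(K, T) = 0x35; 0xCB ⊕ 0x35 = 0xFE.
P3: T = 0x43, S = E(K, T) = 0x34; 0x6E ⊕ 0x34 = 0x5A.
P4: T = 0x44, S = E(K, T) = 0x33; 0x36 ⊕ 0x33 = 0x05.
Blocks that differ from the original plaintext: P1.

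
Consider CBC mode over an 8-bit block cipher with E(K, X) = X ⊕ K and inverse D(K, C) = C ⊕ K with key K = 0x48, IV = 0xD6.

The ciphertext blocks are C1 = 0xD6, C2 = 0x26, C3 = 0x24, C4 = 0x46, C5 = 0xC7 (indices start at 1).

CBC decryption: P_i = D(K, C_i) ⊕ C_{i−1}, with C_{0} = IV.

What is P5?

P5 = 0xC9

P5: D(K, 0xC7) = 0x8F; 0x8F ⊕ 0x46 = 0xC9.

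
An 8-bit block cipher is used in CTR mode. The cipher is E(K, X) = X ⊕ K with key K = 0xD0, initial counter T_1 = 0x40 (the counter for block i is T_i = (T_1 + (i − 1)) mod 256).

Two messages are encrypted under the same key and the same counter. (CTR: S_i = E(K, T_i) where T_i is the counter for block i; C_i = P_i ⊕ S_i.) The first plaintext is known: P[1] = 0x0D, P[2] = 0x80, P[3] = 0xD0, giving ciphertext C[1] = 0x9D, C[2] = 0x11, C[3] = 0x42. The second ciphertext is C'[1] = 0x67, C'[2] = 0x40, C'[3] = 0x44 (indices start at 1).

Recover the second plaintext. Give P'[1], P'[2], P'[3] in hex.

P'[1] = 0xF7, P'[2] = 0xD1, P'[3] = 0xD6

In CTR with a reused counter, both messages share the same keystream S_i, so C_i ⊕ C'_i = P_i ⊕ P'_i and thus P'_i = P_i ⊕ C_i ⊕ C'_i.
P'[1]: 0x0D ⊕ 0x9D ⊕ 0x67 = 0xF7.
P'[2]: 0x80 ⊕ 0x11 ⊕ 0x40 = 0xD1.
P'[3]: 0xD0 ⊕ 0x42 ⊕ 0x44 = 0xD6.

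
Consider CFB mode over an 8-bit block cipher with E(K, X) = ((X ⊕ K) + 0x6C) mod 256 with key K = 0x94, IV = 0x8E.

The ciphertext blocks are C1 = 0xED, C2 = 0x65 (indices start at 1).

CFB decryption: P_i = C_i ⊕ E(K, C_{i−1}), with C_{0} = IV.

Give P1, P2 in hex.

P1 = 0x6B, P2 = 0x80

P1: E(K, 0x8E) = 0x86; 0xED ⊕ 0x86 = 0x6B.
P2: E(K, 0xED) = 0xE5; 0x65 ⊕ 0xE5 = 0x80.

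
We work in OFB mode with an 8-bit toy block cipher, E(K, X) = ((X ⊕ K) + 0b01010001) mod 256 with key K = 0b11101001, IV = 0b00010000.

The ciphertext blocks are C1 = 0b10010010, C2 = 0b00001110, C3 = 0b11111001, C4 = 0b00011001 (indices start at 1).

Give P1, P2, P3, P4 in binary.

P1 = 0b11011000, P2 = 0b11111010, P3 = 0b10010111, P4 = 0b11000001

OFB decryption: S_i = E(K, S_{i−1}) with S_{0} = IV; P_i = C_i ⊕ S_i.
P1: S = E(K, 0b00010000) = 0b01001010; 0b10010010 ⊕ 0b01001010 = 0b11011000.
P2: S = E(K, 0b01001010) = 0b11110100; 0b00001110 ⊕ 0b11110100 = 0b11111010.
P3: S = E(K, 0b11110100) = 0b01101110; 0b11111001 ⊕ 0b01101110 = 0b10010111.
P4: S = E(K, 0b01101110) = 0b11011000; 0b00011001 ⊕ 0b11011000 = 0b11000001.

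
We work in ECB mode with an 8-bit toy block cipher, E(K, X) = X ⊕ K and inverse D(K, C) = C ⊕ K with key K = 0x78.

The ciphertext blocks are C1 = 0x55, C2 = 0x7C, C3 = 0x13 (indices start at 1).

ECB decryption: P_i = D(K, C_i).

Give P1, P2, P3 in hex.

P1: D(K, 0x55) = 0x2D.
P2: D(K, 0x7C) = 0x04.
P3: D(K, 0x13) = 0x6B.

P1 = 0x2D, P2 = 0x04, P3 = 0x6B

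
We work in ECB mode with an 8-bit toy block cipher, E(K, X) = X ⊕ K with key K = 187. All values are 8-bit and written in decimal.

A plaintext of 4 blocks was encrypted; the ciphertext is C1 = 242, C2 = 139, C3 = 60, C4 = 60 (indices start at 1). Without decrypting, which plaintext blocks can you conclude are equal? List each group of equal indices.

ECB encrypts each block independently with the same key, so equal ciphertext blocks imply equal plaintext blocks.
C3 = C4 = 60, so P3 = P4.

P3 = P4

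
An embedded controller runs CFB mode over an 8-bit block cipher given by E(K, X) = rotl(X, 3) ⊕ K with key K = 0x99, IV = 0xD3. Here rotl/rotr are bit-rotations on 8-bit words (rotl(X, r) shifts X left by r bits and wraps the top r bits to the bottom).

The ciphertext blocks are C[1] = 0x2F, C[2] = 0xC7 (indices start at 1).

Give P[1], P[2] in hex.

CFB decryption: P_i = C_i ⊕ E(K, C_{i−1}), with C_{0} = IV.
P[1]: E(K, 0xD3) = 0x07; 0x2F ⊕ 0x07 = 0x28.
P[2]: E(K, 0x2F) = 0xE0; 0xC7 ⊕ 0xE0 = 0x27.

P[1] = 0x28, P[2] = 0x27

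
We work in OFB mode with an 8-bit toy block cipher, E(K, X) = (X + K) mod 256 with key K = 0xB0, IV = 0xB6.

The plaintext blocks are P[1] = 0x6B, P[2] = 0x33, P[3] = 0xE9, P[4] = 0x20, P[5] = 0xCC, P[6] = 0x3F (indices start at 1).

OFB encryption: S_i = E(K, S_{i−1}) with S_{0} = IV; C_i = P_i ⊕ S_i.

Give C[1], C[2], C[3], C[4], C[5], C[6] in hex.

C[1] = 0x0D, C[2] = 0x25, C[3] = 0x2F, C[4] = 0x56, C[5] = 0xEA, C[6] = 0xE9

C[1]: S = E(K, 0xB6) = 0x66; 0x6B ⊕ 0x66 = 0x0D.
C[2]: S = E(K, 0x66) = 0x16; 0x33 ⊕ 0x16 = 0x25.
C[3]: S = E(K, 0x16) = 0xC6; 0xE9 ⊕ 0xC6 = 0x2F.
C[4]: S = E(K, 0xC6) = 0x76; 0x20 ⊕ 0x76 = 0x56.
C[5]: S = E(K, 0x76) = 0x26; 0xCC ⊕ 0x26 = 0xEA.
C[6]: S = E(K, 0x26) = 0xD6; 0x3F ⊕ 0xD6 = 0xE9.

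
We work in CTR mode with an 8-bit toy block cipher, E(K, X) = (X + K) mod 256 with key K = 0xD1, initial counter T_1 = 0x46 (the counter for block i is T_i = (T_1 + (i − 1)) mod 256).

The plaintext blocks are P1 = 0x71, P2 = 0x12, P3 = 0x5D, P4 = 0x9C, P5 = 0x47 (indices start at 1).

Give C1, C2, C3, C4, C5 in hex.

C1 = 0x66, C2 = 0x0A, C3 = 0x44, C4 = 0x86, C5 = 0x5C

CTR encryption: S_i = E(K, T_i) where T_i is the counter for block i; C_i = P_i ⊕ S_i.
C1: T = 0x46, S = E(K, T) = 0x17; 0x71 ⊕ 0x17 = 0x66.
C2: T = 0x47, S = E(K, T) = 0x18; 0x12 ⊕ 0x18 = 0x0A.
C3: T = 0x48, S = E(K, T) = 0x19; 0x5D ⊕ 0x19 = 0x44.
C4: T = 0x49, S = E(K, T) = 0x1A; 0x9C ⊕ 0x1A = 0x86.
C5: T = 0x4A, S = E(K, T) = 0x1B; 0x47 ⊕ 0x1B = 0x5C.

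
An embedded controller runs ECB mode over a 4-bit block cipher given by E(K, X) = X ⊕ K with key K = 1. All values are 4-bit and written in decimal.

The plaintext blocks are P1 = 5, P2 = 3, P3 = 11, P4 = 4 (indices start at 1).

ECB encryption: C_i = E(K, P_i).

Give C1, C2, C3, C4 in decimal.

C1: E(K, 5) = 4.
C2: E(K, 3) = 2.
C3: E(K, 11) = 10.
C4: E(K, 4) = 5.

C1 = 4, C2 = 2, C3 = 10, C4 = 5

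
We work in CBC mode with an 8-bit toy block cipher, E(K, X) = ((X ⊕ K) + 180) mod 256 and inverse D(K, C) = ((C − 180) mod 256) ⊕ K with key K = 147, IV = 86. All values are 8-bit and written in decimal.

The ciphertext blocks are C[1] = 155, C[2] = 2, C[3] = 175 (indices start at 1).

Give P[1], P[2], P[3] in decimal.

CBC decryption: P_i = D(K, C_i) ⊕ C_{i−1}, with C_{0} = IV.
P[1]: D(K, 155) = 116; 116 ⊕ 86 = 34.
P[2]: D(K, 2) = 221; 221 ⊕ 155 = 70.
P[3]: D(K, 175) = 104; 104 ⊕ 2 = 106.

P[1] = 34, P[2] = 70, P[3] = 106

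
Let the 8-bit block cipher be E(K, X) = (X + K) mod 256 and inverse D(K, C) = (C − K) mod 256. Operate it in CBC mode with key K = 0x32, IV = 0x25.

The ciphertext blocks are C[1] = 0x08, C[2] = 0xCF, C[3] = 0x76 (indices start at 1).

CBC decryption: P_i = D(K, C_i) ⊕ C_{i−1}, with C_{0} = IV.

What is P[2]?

P[2] = 0x95

P[2]: D(K, 0xCF) = 0x9D; 0x9D ⊕ 0x08 = 0x95.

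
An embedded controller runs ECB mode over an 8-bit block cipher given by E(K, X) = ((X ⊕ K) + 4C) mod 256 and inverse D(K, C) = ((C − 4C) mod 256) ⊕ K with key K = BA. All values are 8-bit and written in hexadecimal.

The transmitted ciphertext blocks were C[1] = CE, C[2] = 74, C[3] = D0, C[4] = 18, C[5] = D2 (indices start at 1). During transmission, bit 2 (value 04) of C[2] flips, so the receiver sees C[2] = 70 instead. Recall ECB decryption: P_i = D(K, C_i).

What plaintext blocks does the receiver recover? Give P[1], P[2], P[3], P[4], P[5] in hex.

Only C[2] changed, to 70. In ECB, a change in C_i affects only P_i. Decrypting the received ciphertext:
P[1]: D(K, CE) = 38.
P[2]: D(K, 70) = 9E.
P[3]: D(K, D0) = 3E.
P[4]: D(K, 18) = 76.
P[5]: D(K, D2) = 3C.
Blocks that differ from the original plaintext: P[2].

P[1] = 38, P[2] = 9E, P[3] = 3E, P[4] = 76, P[5] = 3C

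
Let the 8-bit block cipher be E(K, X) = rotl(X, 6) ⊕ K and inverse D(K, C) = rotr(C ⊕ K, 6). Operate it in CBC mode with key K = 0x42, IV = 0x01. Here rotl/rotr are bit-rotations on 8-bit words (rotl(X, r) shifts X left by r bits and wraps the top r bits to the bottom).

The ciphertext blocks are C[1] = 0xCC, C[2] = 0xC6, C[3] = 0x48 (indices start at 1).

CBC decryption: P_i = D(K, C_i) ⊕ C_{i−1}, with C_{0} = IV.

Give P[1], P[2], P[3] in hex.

P[1] = 0x3B, P[2] = 0xDE, P[3] = 0xEE

P[1]: D(K, 0xCC) = 0x3A; 0x3A ⊕ 0x01 = 0x3B.
P[2]: D(K, 0xC6) = 0x12; 0x12 ⊕ 0xCC = 0xDE.
P[3]: D(K, 0x48) = 0x28; 0x28 ⊕ 0xC6 = 0xEE.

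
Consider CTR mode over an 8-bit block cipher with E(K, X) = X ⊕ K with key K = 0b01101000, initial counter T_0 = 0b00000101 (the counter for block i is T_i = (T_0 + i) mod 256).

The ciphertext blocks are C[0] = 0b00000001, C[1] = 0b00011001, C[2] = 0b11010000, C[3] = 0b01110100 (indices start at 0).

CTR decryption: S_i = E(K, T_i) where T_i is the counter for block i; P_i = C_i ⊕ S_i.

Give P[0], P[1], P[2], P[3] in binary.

P[0]: T = 0b00000101, S = E(K, T) = 0b01101101; 0b00000001 ⊕ 0b01101101 = 0b01101100.
P[1]: T = 0b00000110, S = E(K, T) = 0b01101110; 0b00011001 ⊕ 0b01101110 = 0b01110111.
P[2]: T = 0b00000111, S = E(K, T) = 0b01101111; 0b11010000 ⊕ 0b01101111 = 0b10111111.
P[3]: T = 0b00001000, S = E(K, T) = 0b01100000; 0b01110100 ⊕ 0b01100000 = 0b00010100.

P[0] = 0b01101100, P[1] = 0b01110111, P[2] = 0b10111111, P[3] = 0b00010100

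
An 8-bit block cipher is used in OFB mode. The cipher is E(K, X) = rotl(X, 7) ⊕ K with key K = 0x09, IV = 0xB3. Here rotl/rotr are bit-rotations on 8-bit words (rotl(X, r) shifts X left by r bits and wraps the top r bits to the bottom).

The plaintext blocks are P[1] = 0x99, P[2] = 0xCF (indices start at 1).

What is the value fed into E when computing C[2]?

OFB encryption: S_i = E(K, S_{i−1}) with S_{0} = IV; C_i = P_i ⊕ S_i.
C[1]: S = E(K, 0xB3) = 0xD0; 0x99 ⊕ 0xD0 = 0x49.
C[2]: S = E(K, 0xD0) = 0x61; 0xCF ⊕ 0x61 = 0xAE.
So the input to E for block [2] is 0xD0.

0xD0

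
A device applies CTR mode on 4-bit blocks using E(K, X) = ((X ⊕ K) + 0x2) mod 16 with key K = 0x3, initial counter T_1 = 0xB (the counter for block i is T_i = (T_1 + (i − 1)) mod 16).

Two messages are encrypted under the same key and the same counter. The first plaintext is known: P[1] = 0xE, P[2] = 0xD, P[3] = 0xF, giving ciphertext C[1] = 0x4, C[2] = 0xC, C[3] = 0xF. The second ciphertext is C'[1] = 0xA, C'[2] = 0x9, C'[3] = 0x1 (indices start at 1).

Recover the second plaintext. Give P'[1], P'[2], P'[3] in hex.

In CTR with a reused counter, both messages share the same keystream S_i, so C_i ⊕ C'_i = P_i ⊕ P'_i and thus P'_i = P_i ⊕ C_i ⊕ C'_i.
P'[1]: 0xE ⊕ 0x4 ⊕ 0xA = 0x0.
P'[2]: 0xD ⊕ 0xC ⊕ 0x9 = 0x8.
P'[3]: 0xF ⊕ 0xF ⊕ 0x1 = 0x1.

P'[1] = 0x0, P'[2] = 0x8, P'[3] = 0x1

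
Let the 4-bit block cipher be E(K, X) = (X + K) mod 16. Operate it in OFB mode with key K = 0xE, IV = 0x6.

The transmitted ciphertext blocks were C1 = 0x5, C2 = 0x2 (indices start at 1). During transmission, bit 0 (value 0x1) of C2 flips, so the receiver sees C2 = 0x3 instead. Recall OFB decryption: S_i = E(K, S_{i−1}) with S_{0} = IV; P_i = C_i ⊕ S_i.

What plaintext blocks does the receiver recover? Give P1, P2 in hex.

Only C2 changed, to 0x3. In OFB, a change in C_i flips the same bit in P_i only; the keystream is unaffected. Decrypting the received ciphertext:
P1: S = E(K, 0x6) = 0x4; 0x5 ⊕ 0x4 = 0x1.
P2: S = E(K, 0x4) = 0x2; 0x3 ⊕ 0x2 = 0x1.
Blocks that differ from the original plaintext: P2.

P1 = 0x1, P2 = 0x1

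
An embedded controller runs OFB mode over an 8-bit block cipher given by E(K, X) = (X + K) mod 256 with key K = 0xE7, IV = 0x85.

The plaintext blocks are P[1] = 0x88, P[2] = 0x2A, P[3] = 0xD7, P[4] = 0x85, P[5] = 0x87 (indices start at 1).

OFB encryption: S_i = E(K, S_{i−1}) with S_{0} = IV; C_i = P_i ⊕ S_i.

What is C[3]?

C[3] = 0xED

C[1]: S = E(K, 0x85) = 0x6C; 0x88 ⊕ 0x6C = 0xE4.
C[2]: S = E(K, 0x6C) = 0x53; 0x2A ⊕ 0x53 = 0x79.
C[3]: S = E(K, 0x53) = 0x3A; 0xD7 ⊕ 0x3A = 0xED.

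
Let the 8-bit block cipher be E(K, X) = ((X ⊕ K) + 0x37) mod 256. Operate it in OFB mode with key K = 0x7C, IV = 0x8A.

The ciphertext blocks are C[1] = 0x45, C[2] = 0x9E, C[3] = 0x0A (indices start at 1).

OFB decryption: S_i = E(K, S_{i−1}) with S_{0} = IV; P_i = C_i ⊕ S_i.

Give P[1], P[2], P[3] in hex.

P[1] = 0x68, P[2] = 0x16, P[3] = 0x21

P[1]: S = E(K, 0x8A) = 0x2D; 0x45 ⊕ 0x2D = 0x68.
P[2]: S = E(K, 0x2D) = 0x88; 0x9E ⊕ 0x88 = 0x16.
P[3]: S = E(K, 0x88) = 0x2B; 0x0A ⊕ 0x2B = 0x21.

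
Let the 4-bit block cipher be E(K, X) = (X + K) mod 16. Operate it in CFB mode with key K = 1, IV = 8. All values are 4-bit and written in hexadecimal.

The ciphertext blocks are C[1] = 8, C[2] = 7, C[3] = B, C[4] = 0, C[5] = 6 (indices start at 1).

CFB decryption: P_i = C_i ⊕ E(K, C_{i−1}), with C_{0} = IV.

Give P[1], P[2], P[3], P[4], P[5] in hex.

P[1]: E(K, 8) = 9; 8 ⊕ 9 = 1.
P[2]: E(K, 8) = 9; 7 ⊕ 9 = E.
P[3]: E(K, 7) = 8; B ⊕ 8 = 3.
P[4]: E(K, B) = C; 0 ⊕ C = C.
P[5]: E(K, 0) = 1; 6 ⊕ 1 = 7.

P[1] = 1, P[2] = E, P[3] = 3, P[4] = C, P[5] = 7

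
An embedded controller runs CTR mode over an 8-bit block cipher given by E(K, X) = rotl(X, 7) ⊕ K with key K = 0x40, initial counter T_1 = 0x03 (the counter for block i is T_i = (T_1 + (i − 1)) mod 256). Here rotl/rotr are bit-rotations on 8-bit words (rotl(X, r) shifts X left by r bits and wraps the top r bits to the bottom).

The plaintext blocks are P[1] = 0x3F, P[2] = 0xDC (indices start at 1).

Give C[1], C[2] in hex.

C[1] = 0xFE, C[2] = 0x9E

CTR encryption: S_i = E(K, T_i) where T_i is the counter for block i; C_i = P_i ⊕ S_i.
C[1]: T = 0x03, S = E(K, T) = 0xC1; 0x3F ⊕ 0xC1 = 0xFE.
C[2]: T = 0x04, S = E(K, T) = 0x42; 0xDC ⊕ 0x42 = 0x9E.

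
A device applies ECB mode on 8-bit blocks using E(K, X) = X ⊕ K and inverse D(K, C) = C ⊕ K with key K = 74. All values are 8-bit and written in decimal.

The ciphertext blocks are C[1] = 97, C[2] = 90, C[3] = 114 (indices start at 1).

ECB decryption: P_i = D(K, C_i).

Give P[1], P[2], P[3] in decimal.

P[1]: D(K, 97) = 43.
P[2]: D(K, 90) = 16.
P[3]: D(K, 114) = 56.

P[1] = 43, P[2] = 16, P[3] = 56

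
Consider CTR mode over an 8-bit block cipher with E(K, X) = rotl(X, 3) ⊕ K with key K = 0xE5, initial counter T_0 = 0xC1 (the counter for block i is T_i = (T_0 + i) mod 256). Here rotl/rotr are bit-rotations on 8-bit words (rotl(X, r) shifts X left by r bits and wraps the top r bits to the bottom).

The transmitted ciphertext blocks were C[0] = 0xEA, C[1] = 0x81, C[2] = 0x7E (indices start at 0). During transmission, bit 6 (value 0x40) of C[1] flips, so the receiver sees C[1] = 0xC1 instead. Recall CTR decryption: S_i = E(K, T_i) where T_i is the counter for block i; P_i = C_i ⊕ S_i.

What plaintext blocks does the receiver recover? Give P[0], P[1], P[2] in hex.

Only C[1] changed, to 0xC1. In CTR, a change in C_i flips the same bit in P_i only; the keystream is unaffected. Decrypting the received ciphertext:
P[0]: T = 0xC1, S = E(K, T) = 0xEB; 0xEA ⊕ 0xEB = 0x01.
P[1]: T = 0xC2, S = E(K, T) = 0xF3; 0xC1 ⊕ 0xF3 = 0x32.
P[2]: T = 0xC3, S = E(K, T) = 0xFB; 0x7E ⊕ 0xFB = 0x85.
Blocks that differ from the original plaintext: P[1].

P[0] = 0x01, P[1] = 0x32, P[2] = 0x85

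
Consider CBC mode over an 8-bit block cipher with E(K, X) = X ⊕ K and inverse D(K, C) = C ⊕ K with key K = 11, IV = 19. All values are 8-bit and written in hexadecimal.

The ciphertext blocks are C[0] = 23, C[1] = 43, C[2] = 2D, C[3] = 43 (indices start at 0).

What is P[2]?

P[2] = 7F

CBC decryption: P_i = D(K, C_i) ⊕ C_{i−1}, with C_{−1} = IV.
P[2]: D(K, 2D) = 3C; 3C ⊕ 43 = 7F.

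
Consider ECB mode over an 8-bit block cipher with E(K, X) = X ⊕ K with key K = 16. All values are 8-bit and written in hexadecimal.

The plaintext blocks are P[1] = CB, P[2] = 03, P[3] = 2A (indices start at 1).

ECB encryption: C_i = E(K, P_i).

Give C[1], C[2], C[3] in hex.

C[1] = DD, C[2] = 15, C[3] = 3C

C[1]: E(K, CB) = DD.
C[2]: E(K, 03) = 15.
C[3]: E(K, 2A) = 3C.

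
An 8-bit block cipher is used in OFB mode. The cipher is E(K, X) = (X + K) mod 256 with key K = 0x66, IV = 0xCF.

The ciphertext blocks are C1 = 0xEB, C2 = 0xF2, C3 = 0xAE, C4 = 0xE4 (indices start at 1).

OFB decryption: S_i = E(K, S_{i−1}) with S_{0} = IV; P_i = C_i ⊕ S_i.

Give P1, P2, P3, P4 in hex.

P1 = 0xDE, P2 = 0x69, P3 = 0xAF, P4 = 0x83

P1: S = E(K, 0xCF) = 0x35; 0xEB ⊕ 0x35 = 0xDE.
P2: S = E(K, 0x35) = 0x9B; 0xF2 ⊕ 0x9B = 0x69.
P3: S = E(K, 0x9B) = 0x01; 0xAE ⊕ 0x01 = 0xAF.
P4: S = E(K, 0x01) = 0x67; 0xE4 ⊕ 0x67 = 0x83.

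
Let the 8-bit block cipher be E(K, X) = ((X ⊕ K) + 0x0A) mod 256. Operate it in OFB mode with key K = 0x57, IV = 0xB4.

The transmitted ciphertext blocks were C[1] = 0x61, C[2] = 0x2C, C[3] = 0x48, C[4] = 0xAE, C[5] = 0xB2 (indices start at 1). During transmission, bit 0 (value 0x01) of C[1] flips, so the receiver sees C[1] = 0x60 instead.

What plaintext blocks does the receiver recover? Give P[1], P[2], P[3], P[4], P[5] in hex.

OFB decryption: S_i = E(K, S_{i−1}) with S_{0} = IV; P_i = C_i ⊕ S_i.
Only C[1] changed, to 0x60. In OFB, a change in C_i flips the same bit in P_i only; the keystream is unaffected. Decrypting the received ciphertext:
P[1]: S = E(K, 0xB4) = 0xED; 0x60 ⊕ 0xED = 0x8D.
P[2]: S = E(K, 0xED) = 0xC4; 0x2C ⊕ 0xC4 = 0xE8.
P[3]: S = E(K, 0xC4) = 0x9D; 0x48 ⊕ 0x9D = 0xD5.
P[4]: S = E(K, 0x9D) = 0xD4; 0xAE ⊕ 0xD4 = 0x7A.
P[5]: S = E(K, 0xD4) = 0x8D; 0xB2 ⊕ 0x8D = 0x3F.
Blocks that differ from the original plaintext: P[1].

P[1] = 0x8D, P[2] = 0xE8, P[3] = 0xD5, P[4] = 0x7A, P[5] = 0x3F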